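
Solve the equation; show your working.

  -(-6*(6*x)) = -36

Step 1. [-(-6*(6*x)) = -36] leading − — multiply by −1. So neg: -6*(6*x) = 36.
Step 2. [-6*(6*x) = 36] LHS = -6·(…); ÷-6 both sides, so div: 6*x = -6.
Step 3. [6*x = -6] 6 out front; divide by 6, so div: x = -1.

Answer: x ∈ {-1}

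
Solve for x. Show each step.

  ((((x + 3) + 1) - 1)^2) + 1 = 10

Step 1. [((((x + 3) + 1) - 1)^2) + 1 = 10] +1 is outermost — subtract 1 both sides. So sub: (((x + 3) + 1) - 1)^2 = 9.
Step 2. [(((x + 3) + 1) - 1)^2 = 9] √ both sides: 9 ≥ 0 gives two branches ⇒ sqrt: ((x + 3) + 1) - 1 = 3 or -3.
Step 3. [((x + 3) + 1) - 1 = 3 or -3] -1 is outermost — add 1 both sides ⇒ sub: (x + 3) + 1 = 4 or -2.
Step 4. [(x + 3) + 1 = 4 or -2] 1 comes off first (subtract 1). So sub: x + 3 = 3 or -3.
Step 5. [x + 3 = 3 or -3] subtract 3: x sits inside (… + 3) ⇒ sub: x = 0 or -6.

Answer: x ∈ {-6, 0}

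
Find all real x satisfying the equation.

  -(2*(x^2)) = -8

Step 1. [-(2*(x^2)) = -8] LHS negated; negate both sides, so neg: 2*(x^2) = 8.
Step 2. [2*(x^2) = 8] LHS = 2·(…); ÷2 both sides ⇒ div: x^2 = 4.
Step 3. [x^2 = 4] √ both sides: 4 ≥ 0 gives two branches ⇒ sqrt: x = 2 or -2.

Answer: x ∈ {-2, 2}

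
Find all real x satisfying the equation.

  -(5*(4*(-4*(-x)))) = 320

Step 1. [-(5*(4*(-4*(-x)))) = 320] flip signs both sides ⇒ neg: 5*(4*(-4*(-x))) = -320.
Step 2. [5*(4*(-4*(-x))) = -320] LHS = 5·(…); ÷5 both sides ⇒ div: 4*(-4*(-x)) = -64.
Step 3. [4*(-4*(-x)) = -64] LHS = 4·(…); ÷4 both sides ⇒ div: -4*(-x) = -16.
Step 4. [-4*(-x) = -16] -4·(inner) — divide through by -4. So div: -x = 4.
Step 5. [-x = 4] leading − — multiply by −1, so neg: x = -4.

Answer: x ∈ {-4}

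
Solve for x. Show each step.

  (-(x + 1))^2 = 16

Step 1. [(-(x + 1))^2 = 16] LHS squared, RHS 16 ≥ 0: apply √ (±). So sqrt: -(x + 1) = 4 or -4.
Step 2. [-(x + 1) = 4 or -4] leading − — multiply by −1, so neg: x + 1 = -4 or 4.
Step 3. [x + 1 = -4 or 4] the outer +1 inverts by subtracting 1 ⇒ sub: x = -5 or 3.

Answer: x ∈ {-5, 3}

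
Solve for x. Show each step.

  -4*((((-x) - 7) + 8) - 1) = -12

Step 1. [-4*((((-x) - 7) + 8) - 1) = -12] divide by the outer -4, so div: (((-x) - 7) + 8) - 1 = 3.
Step 2. [(((-x) - 7) + 8) - 1 = 3] the outer -1 inverts by adding 1, so sub: ((-x) - 7) + 8 = 4.
Step 3. [((-x) - 7) + 8 = 4] the outer +8 inverts by subtracting 8, so sub: (-x) - 7 = -4.
Step 4. [(-x) - 7 = -4] 7 comes off first (add 7) ⇒ sub: -x = 3.
Step 5. [-x = 3] flip signs both sides. So neg: x = -3.

Answer: x ∈ {-3}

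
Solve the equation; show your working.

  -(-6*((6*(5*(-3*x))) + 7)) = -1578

Step 1. [-(-6*((6*(5*(-3*x))) + 7)) = -1578] LHS negated; negate both sides, so neg: -6*((6*(5*(-3*x))) + 7) = 1578.
Step 2. [-6*((6*(5*(-3*x))) + 7) = 1578] -6·(inner) — divide through by -6. So div: (6*(5*(-3*x))) + 7 = -263.
Step 3. [(6*(5*(-3*x))) + 7 = -263] 7 comes off first (subtract 7). So sub: 6*(5*(-3*x)) = -270.
Step 4. [6*(5*(-3*x)) = -270] 6 out front; divide by 6, so div: 5*(-3*x) = -45.
Step 5. [5*(-3*x) = -45] LHS = 5·(…); ÷5 both sides. So div: -3*x = -9.
Step 6. [-3*x = -9] divide by the outer -3, so div: x = 3.

Answer: x ∈ {3}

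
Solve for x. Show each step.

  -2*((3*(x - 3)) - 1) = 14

Step 1. [-2*((3*(x - 3)) - 1) = 14] LHS = -2·(…); ÷-2 both sides, so div: (3*(x - 3)) - 1 = -7.
Step 2. [(3*(x - 3)) - 1 = -7] peel the -1: add 1 from each side, so sub: 3*(x - 3) = -6.
Step 3. [3*(x - 3) = -6] leading coefficient 3: divide by 3, so div: x - 3 = -2.
Step 4. [x - 3 = -2] the outer -3 inverts by adding 3 ⇒ sub: x = 1.

Answer: x ∈ {1}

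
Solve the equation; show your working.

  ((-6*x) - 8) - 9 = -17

Step 1. [((-6*x) - 8) - 9 = -17] the outer -9 inverts by adding 9. So sub: (-6*x) - 8 = -8.
Step 2. [(-6*x) - 8 = -8] -8 is outermost — add 8 both sides. So sub: -6*x = 0.
Step 3. [-6*x = 0] divide by the outer -6, so div: x = 0.

Answer: x ∈ {0}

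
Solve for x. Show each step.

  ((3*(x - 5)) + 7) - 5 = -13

Step 1. [((3*(x - 5)) + 7) - 5 = -13] -5 is outermost — add 5 both sides, so sub: (3*(x - 5)) + 7 = -8.
Step 2. [(3*(x - 5)) + 7 = -8] 7 comes off first (subtract 7). So sub: 3*(x - 5) = -15.
Step 3. [3*(x - 5) = -15] leading coefficient 3: divide by 3 ⇒ div: x - 5 = -5.
Step 4. [x - 5 = -5] 5 comes off first (add 5), so sub: x = 0.

Answer: x ∈ {0}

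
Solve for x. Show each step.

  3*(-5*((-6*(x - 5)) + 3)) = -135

Step 1. [3*(-5*((-6*(x - 5)) + 3)) = -135] 3 out front; divide by 3. So div: -5*((-6*(x - 5)) + 3) = -45.
Step 2. [-5*((-6*(x - 5)) + 3) = -45] leading coefficient -5: divide by -5 ⇒ div: (-6*(x - 5)) + 3 = 9.
Step 3. [(-6*(x - 5)) + 3 = 9] the outer +3 inverts by subtracting 3. So sub: -6*(x - 5) = 6.
Step 4. [-6*(x - 5) = 6] -6 out front; divide by -6. So div: x - 5 = -1.
Step 5. [x - 5 = -1] peel the -5: add 5 from each side. So sub: x = 4.

Answer: x ∈ {4}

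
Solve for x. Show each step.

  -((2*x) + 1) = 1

Step 1. [-((2*x) + 1) = 1] flip signs both sides. So neg: (2*x) + 1 = -1.
Step 2. [(2*x) + 1 = -1] subtract 1: x sits inside (… + 1) ⇒ sub: 2*x = -2.
Step 3. [2*x = -2] LHS = 2·(…); ÷2 both sides, so div: x = -1.

Answer: x ∈ {-1}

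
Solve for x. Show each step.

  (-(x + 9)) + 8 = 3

Step 1. [(-(x + 9)) + 8 = 3] subtract 8: x sits inside (… + 8) ⇒ sub: -(x + 9) = -5.
Step 2. [-(x + 9) = -5] LHS negated; negate both sides, so neg: x + 9 = 5.
Step 3. [x + 9 = 5] +9 is outermost — subtract 9 both sides, so sub: x = -4.

Answer: x ∈ {-4}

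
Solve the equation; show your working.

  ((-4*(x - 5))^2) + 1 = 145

Step 1. [((-4*(x - 5))^2) + 1 = 145] 1 comes off first (subtract 1) ⇒ sub: (-4*(x - 5))^2 = 144.
Step 2. [(-4*(x - 5))^2 = 144] √ both sides: 144 ≥ 0 gives two branches ⇒ sqrt: -4*(x - 5) = 12 or -12.
Step 3. [-4*(x - 5) = 12 or -12] -4 out front; divide by -4, so div: x - 5 = -3 or 3.
Step 4. [x - 5 = -3 or 3] 5 comes off first (add 5). So sub: x = 2 or 8.

Answer: x ∈ {2, 8}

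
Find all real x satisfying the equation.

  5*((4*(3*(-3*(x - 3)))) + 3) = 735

Step 1. [5*((4*(3*(-3*(x - 3)))) + 3) = 735] 5 out front; divide by 5. So div: (4*(3*(-3*(x - 3)))) + 3 = 147.
Step 2. [(4*(3*(-3*(x - 3)))) + 3 = 147] +3 is outermost — subtract 3 both sides, so sub: 4*(3*(-3*(x - 3))) = 144.
Step 3. [4*(3*(-3*(x - 3))) = 144] divide by the outer 4. So div: 3*(-3*(x - 3)) = 36.
Step 4. [3*(-3*(x - 3)) = 36] LHS = 3·(…); ÷3 both sides ⇒ div: -3*(x - 3) = 12.
Step 5. [-3*(x - 3) = 12] LHS = -3·(…); ÷-3 both sides. So div: x - 3 = -4.
Step 6. [x - 3 = -4] peel the -3: add 3 from each side. So sub: x = -1.

Answer: x ∈ {-1}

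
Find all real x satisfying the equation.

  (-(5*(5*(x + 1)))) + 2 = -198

Step 1. [(-(5*(5*(x + 1)))) + 2 = -198] subtract 2: x sits inside (… + 2), so sub: -(5*(5*(x + 1))) = -200.
Step 2. [-(5*(5*(x + 1))) = -200] flip signs both sides. So neg: 5*(5*(x + 1)) = 200.
Step 3. [5*(5*(x + 1)) = 200] divide by the outer 5. So div: 5*(x + 1) = 40.
Step 4. [5*(x + 1) = 40] leading coefficient 5: divide by 5, so div: x + 1 = 8.
Step 5. [x + 1 = 8] 1 comes off first (subtract 1), so sub: x = 7.

Answer: x ∈ {7}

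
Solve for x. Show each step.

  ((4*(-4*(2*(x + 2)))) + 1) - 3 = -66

Step 1. [((4*(-4*(2*(x + 2)))) + 1) - 3 = -66] 3 comes off first (add 3). So sub: (4*(-4*(2*(x + 2)))) + 1 = -63.
Step 2. [(4*(-4*(2*(x + 2)))) + 1 = -63] peel the +1: subtract 1 from each side ⇒ sub: 4*(-4*(2*(x + 2))) = -64.
Step 3. [4*(-4*(2*(x + 2))) = -64] 4·(inner) — divide through by 4. So div: -4*(2*(x + 2)) = -16.
Step 4. [-4*(2*(x + 2)) = -16] LHS = -4·(…); ÷-4 both sides, so div: 2*(x + 2) = 4.
Step 5. [2*(x + 2) = 4] 2 out front; divide by 2 ⇒ div: x + 2 = 2.
Step 6. [x + 2 = 2] +2 is outermost — subtract 2 both sides, so sub: x = 0.

Answer: x ∈ {0}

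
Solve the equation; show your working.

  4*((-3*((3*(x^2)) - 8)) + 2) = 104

Step 1. [4*((-3*((3*(x^2)) - 8)) + 2) = 104] leading coefficient 4: divide by 4, so div: (-3*((3*(x^2)) - 8)) + 2 = 26.
Step 2. [(-3*((3*(x^2)) - 8)) + 2 = 26] +2 is outermost — subtract 2 both sides. So sub: -3*((3*(x^2)) - 8) = 24.
Step 3. [-3*((3*(x^2)) - 8) = 24] LHS = -3·(…); ÷-3 both sides. So div: (3*(x^2)) - 8 = -8.
Step 4. [(3*(x^2)) - 8 = -8] peel the -8: add 8 from each side. So sub: 3*(x^2) = 0.
Step 5. [3*(x^2) = 0] leading coefficient 3: divide by 3 ⇒ div: x^2 = 0.
Step 6. [x^2 = 0] LHS squared, RHS 0 ≥ 0: apply √ (±), so sqrt: x = 0.

Answer: x ∈ {0}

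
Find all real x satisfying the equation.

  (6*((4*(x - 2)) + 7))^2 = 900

Step 1. [(6*((4*(x - 2)) + 7))^2 = 900] √ both sides: 900 ≥ 0 gives two branches. So sqrt: 6*((4*(x - 2)) + 7) = 30 or -30.
Step 2. [6*((4*(x - 2)) + 7) = 30 or -30] divide by the outer 6, so div: (4*(x - 2)) + 7 = 5 or -5.
Step 3. [(4*(x - 2)) + 7 = 5 or -5] +7 is outermost — subtract 7 both sides. So sub: 4*(x - 2) = -2 or -12.
Step 4. [4*(x - 2) = -2 or -12] divide by the outer 4 ⇒ div: x - 2 = -1/2 or -3.
Step 5. [x - 2 = -1/2 or -3] add 2: x sits inside (… - 2) ⇒ sub: x = 3/2 or -1.

Answer: x ∈ {-1, 3/2}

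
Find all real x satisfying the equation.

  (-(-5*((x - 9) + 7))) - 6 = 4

Step 1. [(-(-5*((x - 9) + 7))) - 6 = 4] add 6: x sits inside (… - 6) ⇒ sub: -(-5*((x - 9) + 7)) = 10.
Step 2. [-(-5*((x - 9) + 7)) = 10] leading − — multiply by −1, so neg: -5*((x - 9) + 7) = -10.
Step 3. [-5*((x - 9) + 7) = -10] LHS = -5·(…); ÷-5 both sides. So div: (x - 9) + 7 = 2.
Step 4. [(x - 9) + 7 = 2] 7 comes off first (subtract 7). So sub: x - 9 = -5.
Step 5. [x - 9 = -5] peel the -9: add 9 from each side ⇒ sub: x = 4.

Answer: x ∈ {4}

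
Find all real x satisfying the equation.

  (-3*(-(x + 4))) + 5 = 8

Step 1. [(-3*(-(x + 4))) + 5 = 8] subtract 5: x sits inside (… + 5) ⇒ sub: -3*(-(x + 4)) = 3.
Step 2. [-3*(-(x + 4)) = 3] LHS = -3·(…); ÷-3 both sides ⇒ div: -(x + 4) = -1.
Step 3. [-(x + 4) = -1] flip signs both sides ⇒ neg: x + 4 = 1.
Step 4. [x + 4 = 1] subtract 4: x sits inside (… + 4), so sub: x = -3.

Answer: x ∈ {-3}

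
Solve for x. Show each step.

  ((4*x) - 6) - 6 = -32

Step 1. [((4*x) - 6) - 6 = -32] peel the -6: add 6 from each side, so sub: (4*x) - 6 = -26.
Step 2. [(4*x) - 6 = -26] peel the -6: add 6 from each side, so sub: 4*x = -20.
Step 3. [4*x = -20] divide by the outer 4 ⇒ div: x = -5.

Answer: x ∈ {-5}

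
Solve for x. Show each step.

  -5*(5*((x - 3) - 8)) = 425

Step 1. [-5*(5*((x - 3) - 8)) = 425] LHS = -5·(…); ÷-5 both sides ⇒ div: 5*((x - 3) - 8) = -85.
Step 2. [5*((x - 3) - 8) = -85] LHS = 5·(…); ÷5 both sides, so div: (x - 3) - 8 = -17.
Step 3. [(x - 3) - 8 = -17] the outer -8 inverts by adding 8. So sub: x - 3 = -9.
Step 4. [x - 3 = -9] add 3: x sits inside (… - 3), so sub: x = -6.

Answer: x ∈ {-6}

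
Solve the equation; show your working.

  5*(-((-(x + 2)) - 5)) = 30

Step 1. [5*(-((-(x + 2)) - 5)) = 30] divide by the outer 5, so div: -((-(x + 2)) - 5) = 6.
Step 2. [-((-(x + 2)) - 5) = 6] flip signs both sides, so neg: (-(x + 2)) - 5 = -6.
Step 3. [(-(x + 2)) - 5 = -6] the outer -5 inverts by adding 5 ⇒ sub: -(x + 2) = -1.
Step 4. [-(x + 2) = -1] flip signs both sides. So neg: x + 2 = 1.
Step 5. [x + 2 = 1] +2 is outermost — subtract 2 both sides, so sub: x = -1.

Answer: x ∈ {-1}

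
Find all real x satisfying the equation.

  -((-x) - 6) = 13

Step 1. [-((-x) - 6) = 13] LHS negated; negate both sides. So neg: (-x) - 6 = -13.
Step 2. [(-x) - 6 = -13] peel the -6: add 6 from each side. So sub: -x = -7.
Step 3. [-x = -7] flip signs both sides. So neg: x = 7.

Answer: x ∈ {7}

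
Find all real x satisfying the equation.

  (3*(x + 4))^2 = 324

Step 1. [(3*(x + 4))^2 = 324] LHS squared, RHS 324 ≥ 0: apply √ (±), so sqrt: 3*(x + 4) = 18 or -18.
Step 2. [3*(x + 4) = 18 or -18] divide by the outer 3 ⇒ div: x + 4 = 6 or -6.
Step 3. [x + 4 = 6 or -6] subtract 4: x sits inside (… + 4) ⇒ sub: x = 2 or -10.

Answer: x ∈ {-10, 2}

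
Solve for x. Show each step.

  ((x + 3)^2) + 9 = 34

Step 1. [((x + 3)^2) + 9 = 34] +9 is outermost — subtract 9 both sides ⇒ sub: (x + 3)^2 = 25.
Step 2. [(x + 3)^2 = 25] √ both sides: 25 ≥ 0 gives two branches. So sqrt: x + 3 = 5 or -5.
Step 3. [x + 3 = 5 or -5] the outer +3 inverts by subtracting 3. So sub: x = 2 or -8.

Answer: x ∈ {-8, 2}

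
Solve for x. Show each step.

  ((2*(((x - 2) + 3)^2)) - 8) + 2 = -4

Step 1. [((2*(((x - 2) + 3)^2)) - 8) + 2 = -4] +2 is outermost — subtract 2 both sides, so sub: (2*(((x - 2) + 3)^2)) - 8 = -6.
Step 2. [(2*(((x - 2) + 3)^2)) - 8 = -6] common factor 2 (LHS and -6) — divide through, so factor: (((x - 2) + 3)^2) - 4 = -3.
Step 3. [(((x - 2) + 3)^2) - 4 = -3] peel the -4: add 4 from each side. So sub: ((x - 2) + 3)^2 = 1.
Step 4. [((x - 2) + 3)^2 = 1] 1 ≥ 0, LHS is (·)² — take ±√. So sqrt: (x - 2) + 3 = 1 or -1.
Step 5. [(x - 2) + 3 = 1 or -1] the outer +3 inverts by subtracting 3, so sub: x - 2 = -2 or -4.
Step 6. [x - 2 = -2 or -4] peel the -2: add 2 from each side. So sub: x = 0 or -2.

Answer: x ∈ {-2, 0}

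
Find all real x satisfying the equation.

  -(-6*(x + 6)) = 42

Step 1. [-(-6*(x + 6)) = 42] leading − — multiply by −1, so neg: -6*(x + 6) = -42.
Step 2. [-6*(x + 6) = -42] leading coefficient -6: divide by -6. So div: x + 6 = 7.
Step 3. [x + 6 = 7] peel the +6: subtract 6 from each side ⇒ sub: x = 1.

Answer: x ∈ {1}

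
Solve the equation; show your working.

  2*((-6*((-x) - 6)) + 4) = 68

Step 1. [2*((-6*((-x) - 6)) + 4) = 68] divide by the outer 2, so div: (-6*((-x) - 6)) + 4 = 34.
Step 2. [(-6*((-x) - 6)) + 4 = 34] +4 is outermost — subtract 4 both sides, so sub: -6*((-x) - 6) = 30.
Step 3. [-6*((-x) - 6) = 30] leading coefficient -6: divide by -6 ⇒ div: (-x) - 6 = -5.
Step 4. [(-x) - 6 = -5] -6 is outermost — add 6 both sides, so sub: -x = 1.
Step 5. [-x = 1] flip signs both sides ⇒ neg: x = -1.

Answer: x ∈ {-1}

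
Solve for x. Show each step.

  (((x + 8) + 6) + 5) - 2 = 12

Step 1. [(((x + 8) + 6) + 5) - 2 = 12] -2 is outermost — add 2 both sides ⇒ sub: ((x + 8) + 6) + 5 = 14.
Step 2. [((x + 8) + 6) + 5 = 14] peel the +5: subtract 5 from each side. So sub: (x + 8) + 6 = 9.
Step 3. [(x + 8) + 6 = 9] the outer +6 inverts by subtracting 6 ⇒ sub: x + 8 = 3.
Step 4. [x + 8 = 3] peel the +8: subtract 8 from each side. So sub: x = -5.

Answer: x ∈ {-5}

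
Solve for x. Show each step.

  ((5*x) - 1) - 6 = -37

Step 1. [((5*x) - 1) - 6 = -37] 6 comes off first (add 6), so sub: (5*x) - 1 = -31.
Step 2. [(5*x) - 1 = -31] peel the -1: add 1 from each side. So sub: 5*x = -30.
Step 3. [5*x = -30] 5 out front; divide by 5. So div: x = -6.

Answer: x ∈ {-6}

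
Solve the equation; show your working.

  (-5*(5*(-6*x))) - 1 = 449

Step 1. [(-5*(5*(-6*x))) - 1 = 449] the outer -1 inverts by adding 1. So sub: -5*(5*(-6*x)) = 450.
Step 2. [-5*(5*(-6*x)) = 450] leading coefficient -5: divide by -5. So div: 5*(-6*x) = -90.
Step 3. [5*(-6*x) = -90] 5·(inner) — divide through by 5. So div: -6*x = -18.
Step 4. [-6*x = -18] leading coefficient -6: divide by -6. So div: x = 3.

Answer: x ∈ {3}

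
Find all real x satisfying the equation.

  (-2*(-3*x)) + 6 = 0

Step 1. [(-2*(-3*x)) + 6 = 0] 6 comes off first (subtract 6) ⇒ sub: -2*(-3*x) = -6.
Step 2. [-2*(-3*x) = -6] LHS = -2·(…); ÷-2 both sides ⇒ div: -3*x = 3.
Step 3. [-3*x = 3] -3 out front; divide by -3 ⇒ div: x = -1.

Answer: x ∈ {-1}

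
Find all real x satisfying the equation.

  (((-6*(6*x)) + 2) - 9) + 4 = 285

Step 1. [(((-6*(6*x)) + 2) - 9) + 4 = 285] subtract 4: x sits inside (… + 4) ⇒ sub: ((-6*(6*x)) + 2) - 9 = 281.
Step 2. [((-6*(6*x)) + 2) - 9 = 281] -9 is outermost — add 9 both sides, so sub: (-6*(6*x)) + 2 = 290.
Step 3. [(-6*(6*x)) + 2 = 290] 2 comes off first (subtract 2), so sub: -6*(6*x) = 288.
Step 4. [-6*(6*x) = 288] -6 out front; divide by -6, so div: 6*x = -48.
Step 5. [6*x = -48] leading coefficient 6: divide by 6. So div: x = -8.

Answer: x ∈ {-8}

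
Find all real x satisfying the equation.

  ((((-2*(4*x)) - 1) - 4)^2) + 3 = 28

Step 1. [((((-2*(4*x)) - 1) - 4)^2) + 3 = 28] subtract 3: x sits inside (… + 3), so sub: (((-2*(4*x)) - 1) - 4)^2 = 25.
Step 2. [(((-2*(4*x)) - 1) - 4)^2 = 25] LHS squared, RHS 25 ≥ 0: apply √ (±) ⇒ sqrt: ((-2*(4*x)) - 1) - 4 = 5 or -5.
Step 3. [((-2*(4*x)) - 1) - 4 = 5 or -5] add 4: x sits inside (… - 4). So sub: (-2*(4*x)) - 1 = 9 or -1.
Step 4. [(-2*(4*x)) - 1 = 9 or -1] the outer -1 inverts by adding 1. So sub: -2*(4*x) = 10 or 0.
Step 5. [-2*(4*x) = 10 or 0] leading coefficient -2: divide by -2. So div: 4*x = -5 or 0.
Step 6. [4*x = -5 or 0] 4·(inner) — divide through by 4. So div: x = -5/4 or 0.

Answer: x ∈ {-5/4, 0}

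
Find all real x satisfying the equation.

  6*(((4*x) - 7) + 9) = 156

Step 1. [6*(((4*x) - 7) + 9) = 156] leading coefficient 6: divide by 6. So div: ((4*x) - 7) + 9 = 26.
Step 2. [((4*x) - 7) + 9 = 26] peel the +9: subtract 9 from each side. So sub: (4*x) - 7 = 17.
Step 3. [(4*x) - 7 = 17] peel the -7: add 7 from each side, so sub: 4*x = 24.
Step 4. [4*x = 24] leading coefficient 4: divide by 4 ⇒ div: x = 6.

Answer: x ∈ {6}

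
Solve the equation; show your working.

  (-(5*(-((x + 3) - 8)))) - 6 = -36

Step 1. [(-(5*(-((x + 3) - 8)))) - 6 = -36] -6 is outermost — add 6 both sides. So sub: -(5*(-((x + 3) - 8))) = -30.
Step 2. [-(5*(-((x + 3) - 8))) = -30] leading − — multiply by −1. So neg: 5*(-((x + 3) - 8)) = 30.
Step 3. [5*(-((x + 3) - 8)) = 30] 5 out front; divide by 5. So div: -((x + 3) - 8) = 6.
Step 4. [-((x + 3) - 8) = 6] flip signs both sides ⇒ neg: (x + 3) - 8 = -6.
Step 5. [(x + 3) - 8 = -6] 8 comes off first (add 8), so sub: x + 3 = 2.
Step 6. [x + 3 = 2] 3 comes off first (subtract 3). So sub: x = -1.

Answer: x ∈ {-1}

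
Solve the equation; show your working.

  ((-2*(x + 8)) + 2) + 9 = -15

Step 1. [((-2*(x + 8)) + 2) + 9 = -15] subtract 9: x sits inside (… + 9) ⇒ sub: (-2*(x + 8)) + 2 = -24.
Step 2. [(-2*(x + 8)) + 2 = -24] -2 | LHS and -2 | -24: pull -2 out ⇒ factor: (x + 8) - 1 = 12.
Step 3. [(x + 8) - 1 = 12] add 1: x sits inside (… - 1) ⇒ sub: x + 8 = 13.
Step 4. [x + 8 = 13] +8 is outermost — subtract 8 both sides. So sub: x = 5.

Answer: x ∈ {5}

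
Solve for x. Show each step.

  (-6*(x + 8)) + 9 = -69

Step 1. [(-6*(x + 8)) + 9 = -69] 9 comes off first (subtract 9), so sub: -6*(x + 8) = -78.
Step 2. [-6*(x + 8) = -78] LHS = -6·(…); ÷-6 both sides ⇒ div: x + 8 = 13.
Step 3. [x + 8 = 13] +8 is outermost — subtract 8 both sides. So sub: x = 5.

Answer: x ∈ {5}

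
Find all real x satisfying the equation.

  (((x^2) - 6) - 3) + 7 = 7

Step 1. [(((x^2) - 6) - 3) + 7 = 7] 7 comes off first (subtract 7). So sub: ((x^2) - 6) - 3 = 0.
Step 2. [((x^2) - 6) - 3 = 0] 3 comes off first (add 3), so sub: (x^2) - 6 = 3.
Step 3. [(x^2) - 6 = 3] the outer -6 inverts by adding 6. So sub: x^2 = 9.
Step 4. [x^2 = 9] LHS squared, RHS 9 ≥ 0: apply √ (±) ⇒ sqrt: x = 3 or -3.

Answer: x ∈ {-3, 3}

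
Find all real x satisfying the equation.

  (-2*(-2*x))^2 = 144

Step 1. [(-2*(-2*x))^2 = 144] LHS squared, RHS 144 ≥ 0: apply √ (±) ⇒ sqrt: -2*(-2*x) = 12 or -12.
Step 2. [-2*(-2*x) = 12 or -12] -2 out front; divide by -2, so div: -2*x = -6 or 6.
Step 3. [-2*x = -6 or 6] divide by the outer -2, so div: x = 3 or -3.

Answer: x ∈ {-3, 3}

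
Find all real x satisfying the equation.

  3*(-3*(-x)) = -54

Step 1. [3*(-3*(-x)) = -54] 3 out front; divide by 3 ⇒ div: -3*(-x) = -18.
Step 2. [-3*(-x) = -18] -3 out front; divide by -3 ⇒ div: -x = 6.
Step 3. [-x = 6] LHS negated; negate both sides ⇒ neg: x = -6.

Answer: x ∈ {-6}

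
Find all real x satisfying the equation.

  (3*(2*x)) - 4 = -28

Step 1. [(3*(2*x)) - 4 = -28] peel the -4: add 4 from each side. So sub: 3*(2*x) = -24.
Step 2. [3*(2*x) = -24] leading coefficient 3: divide by 3, so div: 2*x = -8.
Step 3. [2*x = -8] LHS = 2·(…); ÷2 both sides, so div: x = -4.

Answer: x ∈ {-4}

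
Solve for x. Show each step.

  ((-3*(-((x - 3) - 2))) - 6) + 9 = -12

Step 1. [((-3*(-((x - 3) - 2))) - 6) + 9 = -12] +9 is outermost — subtract 9 both sides. So sub: (-3*(-((x - 3) - 2))) - 6 = -21.
Step 2. [(-3*(-((x - 3) - 2))) - 6 = -21] -3 | LHS and -3 | -21: pull -3 out, so factor: (-((x - 3) - 2)) + 2 = 7.
Step 3. [(-((x - 3) - 2)) + 2 = 7] peel the +2: subtract 2 from each side ⇒ sub: -((x - 3) - 2) = 5.
Step 4. [-((x - 3) - 2) = 5] flip signs both sides. So neg: (x - 3) - 2 = -5.
Step 5. [(x - 3) - 2 = -5] -2 is outermost — add 2 both sides, so sub: x - 3 = -3.
Step 6. [x - 3 = -3] peel the -3: add 3 from each side. So sub: x = 0.

Answer: x ∈ {0}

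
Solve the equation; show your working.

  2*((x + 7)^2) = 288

Step 1. [2*((x + 7)^2) = 288] leading coefficient 2: divide by 2, so div: (x + 7)^2 = 144.
Step 2. [(x + 7)^2 = 144] 144 ≥ 0, LHS is (·)² — take ±√. So sqrt: x + 7 = 12 or -12.
Step 3. [x + 7 = 12 or -12] 7 comes off first (subtract 7) ⇒ sub: x = 5 or -19.

Answer: x ∈ {-19, 5}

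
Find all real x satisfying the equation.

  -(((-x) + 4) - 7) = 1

Step 1. [-(((-x) + 4) - 7) = 1] LHS negated; negate both sides. So neg: ((-x) + 4) - 7 = -1.
Step 2. [((-x) + 4) - 7 = -1] peel the -7: add 7 from each side ⇒ sub: (-x) + 4 = 6.
Step 3. [(-x) + 4 = 6] the outer +4 inverts by subtracting 4, so sub: -x = 2.
Step 4. [-x = 2] LHS negated; negate both sides ⇒ neg: x = -2.

Answer: x ∈ {-2}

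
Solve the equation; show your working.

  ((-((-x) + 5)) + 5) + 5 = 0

Step 1. [((-((-x) + 5)) + 5) + 5 = 0] subtract 5: x sits inside (… + 5), so sub: (-((-x) + 5)) + 5 = -5.
Step 2. [(-((-x) + 5)) + 5 = -5] 5 comes off first (subtract 5). So sub: -((-x) + 5) = -10.
Step 3. [-((-x) + 5) = -10] leading − — multiply by −1 ⇒ neg: (-x) + 5 = 10.
Step 4. [(-x) + 5 = 10] 5 comes off first (subtract 5) ⇒ sub: -x = 5.
Step 5. [-x = 5] LHS negated; negate both sides. So neg: x = -5.

Answer: x ∈ {-5}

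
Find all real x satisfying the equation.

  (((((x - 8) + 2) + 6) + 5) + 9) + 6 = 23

Step 1. [(((((x - 8) + 2) + 6) + 5) + 9) + 6 = 23] subtract 6: x sits inside (… + 6), so sub: ((((x - 8) + 2) + 6) + 5) + 9 = 17.
Step 2. [((((x - 8) + 2) + 6) + 5) + 9 = 17] peel the +9: subtract 9 from each side ⇒ sub: (((x - 8) + 2) + 6) + 5 = 8.
Step 3. [(((x - 8) + 2) + 6) + 5 = 8] peel the +5: subtract 5 from each side. So sub: ((x - 8) + 2) + 6 = 3.
Step 4. [((x - 8) + 2) + 6 = 3] the outer +6 inverts by subtracting 6, so sub: (x - 8) + 2 = -3.
Step 5. [(x - 8) + 2 = -3] 2 comes off first (subtract 2) ⇒ sub: x - 8 = -5.
Step 6. [x - 8 = -5] 8 comes off first (add 8) ⇒ sub: x = 3.

Answer: x ∈ {3}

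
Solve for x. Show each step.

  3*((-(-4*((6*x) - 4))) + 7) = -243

Step 1. [3*((-(-4*((6*x) - 4))) + 7) = -243] 3 out front; divide by 3 ⇒ div: (-(-4*((6*x) - 4))) + 7 = -81.
Step 2. [(-(-4*((6*x) - 4))) + 7 = -81] +7 is outermost — subtract 7 both sides ⇒ sub: -(-4*((6*x) - 4)) = -88.
Step 3. [-(-4*((6*x) - 4)) = -88] leading − — multiply by −1, so neg: -4*((6*x) - 4) = 88.
Step 4. [-4*((6*x) - 4) = 88] leading coefficient -4: divide by -4 ⇒ div: (6*x) - 4 = -22.
Step 5. [(6*x) - 4 = -22] -4 is outermost — add 4 both sides, so sub: 6*x = -18.
Step 6. [6*x = -18] LHS = 6·(…); ÷6 both sides ⇒ div: x = -3.

Answer: x ∈ {-3}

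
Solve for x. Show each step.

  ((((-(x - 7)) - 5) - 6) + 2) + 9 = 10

Step 1. [((((-(x - 7)) - 5) - 6) + 2) + 9 = 10] 9 comes off first (subtract 9) ⇒ sub: (((-(x - 7)) - 5) - 6) + 2 = 1.
Step 2. [(((-(x - 7)) - 5) - 6) + 2 = 1] peel the +2: subtract 2 from each side ⇒ sub: ((-(x - 7)) - 5) - 6 = -1.
Step 3. [((-(x - 7)) - 5) - 6 = -1] -6 is outermost — add 6 both sides ⇒ sub: (-(x - 7)) - 5 = 5.
Step 4. [(-(x - 7)) - 5 = 5] the outer -5 inverts by adding 5 ⇒ sub: -(x - 7) = 10.
Step 5. [-(x - 7) = 10] leading − — multiply by −1, so neg: x - 7 = -10.
Step 6. [x - 7 = -10] peel the -7: add 7 from each side. So sub: x = -3.

Answer: x ∈ {-3}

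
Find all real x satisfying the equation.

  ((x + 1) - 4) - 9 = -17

Step 1. [((x + 1) - 4) - 9 = -17] peel the -9: add 9 from each side. So sub: (x + 1) - 4 = -8.
Step 2. [(x + 1) - 4 = -8] 4 comes off first (add 4). So sub: x + 1 = -4.
Step 3. [x + 1 = -4] peel the +1: subtract 1 from each side, so sub: x = -5.

Answer: x ∈ {-5}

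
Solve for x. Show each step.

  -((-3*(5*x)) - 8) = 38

Step 1. [-((-3*(5*x)) - 8) = 38] flip signs both sides, so neg: (-3*(5*x)) - 8 = -38.
Step 2. [(-3*(5*x)) - 8 = -38] the outer -8 inverts by adding 8, so sub: -3*(5*x) = -30.
Step 3. [-3*(5*x) = -30] -3·(inner) — divide through by -3. So div: 5*x = 10.
Step 4. [5*x = 10] 5·(inner) — divide through by 5 ⇒ div: x = 2.

Answer: x ∈ {2}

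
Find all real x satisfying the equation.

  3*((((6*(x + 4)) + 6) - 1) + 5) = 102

Step 1. [3*((((6*(x + 4)) + 6) - 1) + 5) = 102] divide by the outer 3. So div: (((6*(x + 4)) + 6) - 1) + 5 = 34.
Step 2. [(((6*(x + 4)) + 6) - 1) + 5 = 34] peel the +5: subtract 5 from each side, so sub: ((6*(x + 4)) + 6) - 1 = 29.
Step 3. [((6*(x + 4)) + 6) - 1 = 29] the outer -1 inverts by adding 1. So sub: (6*(x + 4)) + 6 = 30.
Step 4. [(6*(x + 4)) + 6 = 30] peel the +6: subtract 6 from each side, so sub: 6*(x + 4) = 24.
Step 5. [6*(x + 4) = 24] 6·(inner) — divide through by 6. So div: x + 4 = 4.
Step 6. [x + 4 = 4] 4 comes off first (subtract 4). So sub: x = 0.

Answer: x ∈ {0}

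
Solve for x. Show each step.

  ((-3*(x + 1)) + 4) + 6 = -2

Step 1. [((-3*(x + 1)) + 4) + 6 = -2] subtract 6: x sits inside (… + 6), so sub: (-3*(x + 1)) + 4 = -8.
Step 2. [(-3*(x + 1)) + 4 = -8] +4 is outermost — subtract 4 both sides. So sub: -3*(x + 1) = -12.
Step 3. [-3*(x + 1) = -12] divide by the outer -3 ⇒ div: x + 1 = 4.
Step 4. [x + 1 = 4] subtract 1: x sits inside (… + 1), so sub: x = 3.

Answer: x ∈ {3}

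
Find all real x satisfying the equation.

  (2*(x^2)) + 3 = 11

Step 1. [(2*(x^2)) + 3 = 11] +3 is outermost — subtract 3 both sides. So sub: 2*(x^2) = 8.
Step 2. [2*(x^2) = 8] LHS = 2·(…); ÷2 both sides. So div: x^2 = 4.
Step 3. [x^2 = 4] √ both sides: 4 ≥ 0 gives two branches, so sqrt: x = 2 or -2.

Answer: x ∈ {-2, 2}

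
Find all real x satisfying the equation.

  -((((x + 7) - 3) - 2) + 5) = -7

Step 1. [-((((x + 7) - 3) - 2) + 5) = -7] leading − — multiply by −1 ⇒ neg: (((x + 7) - 3) - 2) + 5 = 7.
Step 2. [(((x + 7) - 3) - 2) + 5 = 7] subtract 5: x sits inside (… + 5) ⇒ sub: ((x + 7) - 3) - 2 = 2.
Step 3. [((x + 7) - 3) - 2 = 2] 2 comes off first (add 2). So sub: (x + 7) - 3 = 4.
Step 4. [(x + 7) - 3 = 4] 3 comes off first (add 3), so sub: x + 7 = 7.
Step 5. [x + 7 = 7] the outer +7 inverts by subtracting 7, so sub: x = 0.

Answer: x ∈ {0}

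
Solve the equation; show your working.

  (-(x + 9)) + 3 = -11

Step 1. [(-(x + 9)) + 3 = -11] +3 is outermost — subtract 3 both sides ⇒ sub: -(x + 9) = -14.
Step 2. [-(x + 9) = -14] LHS negated; negate both sides ⇒ neg: x + 9 = 14.
Step 3. [x + 9 = 14] the outer +9 inverts by subtracting 9 ⇒ sub: x = 5.

Answer: x ∈ {5}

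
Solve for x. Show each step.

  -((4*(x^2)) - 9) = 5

Step 1. [-((4*(x^2)) - 9) = 5] LHS negated; negate both sides, so neg: (4*(x^2)) - 9 = -5.
Step 2. [(4*(x^2)) - 9 = -5] the outer -9 inverts by adding 9 ⇒ sub: 4*(x^2) = 4.
Step 3. [4*(x^2) = 4] 4 out front; divide by 4, so div: x^2 = 1.
Step 4. [x^2 = 1] √ both sides: 1 ≥ 0 gives two branches. So sqrt: x = 1 or -1.

Answer: x ∈ {-1, 1}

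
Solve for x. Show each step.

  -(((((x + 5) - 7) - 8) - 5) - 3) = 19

Step 1. [-(((((x + 5) - 7) - 8) - 5) - 3) = 19] LHS negated; negate both sides ⇒ neg: ((((x + 5) - 7) - 8) - 5) - 3 = -19.
Step 2. [((((x + 5) - 7) - 8) - 5) - 3 = -19] -3 is outermost — add 3 both sides. So sub: (((x + 5) - 7) - 8) - 5 = -16.
Step 3. [(((x + 5) - 7) - 8) - 5 = -16] -5 is outermost — add 5 both sides. So sub: ((x + 5) - 7) - 8 = -11.
Step 4. [((x + 5) - 7) - 8 = -11] 8 comes off first (add 8). So sub: (x + 5) - 7 = -3.
Step 5. [(x + 5) - 7 = -3] 7 comes off first (add 7), so sub: x + 5 = 4.
Step 6. [x + 5 = 4] the outer +5 inverts by subtracting 5 ⇒ sub: x = -1.

Answer: x ∈ {-1}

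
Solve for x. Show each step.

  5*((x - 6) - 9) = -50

Step 1. [5*((x - 6) - 9) = -50] divide by the outer 5. So div: (x - 6) - 9 = -10.
Step 2. [(x - 6) - 9 = -10] add 9: x sits inside (… - 9). So sub: x - 6 = -1.
Step 3. [x - 6 = -1] -6 is outermost — add 6 both sides, so sub: x = 5.

Answer: x ∈ {5}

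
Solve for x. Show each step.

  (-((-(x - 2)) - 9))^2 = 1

Step 1. [(-((-(x - 2)) - 9))^2 = 1] √ both sides: 1 ≥ 0 gives two branches, so sqrt: -((-(x - 2)) - 9) = 1 or -1.
Step 2. [-((-(x - 2)) - 9) = 1 or -1] leading − — multiply by −1 ⇒ neg: (-(x - 2)) - 9 = -1 or 1.
Step 3. [(-(x - 2)) - 9 = -1 or 1] peel the -9: add 9 from each side ⇒ sub: -(x - 2) = 8 or 10.
Step 4. [-(x - 2) = 8 or 10] leading − — multiply by −1 ⇒ neg: x - 2 = -8 or -10.
Step 5. [x - 2 = -8 or -10] -2 is outermost — add 2 both sides. So sub: x = -6 or -8.

Answer: x ∈ {-8, -6}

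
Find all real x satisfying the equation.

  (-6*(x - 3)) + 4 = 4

Step 1. [(-6*(x - 3)) + 4 = 4] subtract 4: x sits inside (… + 4), so sub: -6*(x - 3) = 0.
Step 2. [-6*(x - 3) = 0] divide by the outer -6. So div: x - 3 = 0.
Step 3. [x - 3 = 0] -3 is outermost — add 3 both sides ⇒ sub: x = 3.

Answer: x ∈ {3}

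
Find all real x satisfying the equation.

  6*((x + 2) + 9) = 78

Step 1. [6*((x + 2) + 9) = 78] LHS = 6·(…); ÷6 both sides ⇒ div: (x + 2) + 9 = 13.
Step 2. [(x + 2) + 9 = 13] 9 comes off first (subtract 9) ⇒ sub: x + 2 = 4.
Step 3. [x + 2 = 4] +2 is outermost — subtract 2 both sides ⇒ sub: x = 2.

Answer: x ∈ {2}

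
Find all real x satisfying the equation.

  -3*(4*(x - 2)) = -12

Step 1. [-3*(4*(x - 2)) = -12] leading coefficient -3: divide by -3 ⇒ div: 4*(x - 2) = 4.
Step 2. [4*(x - 2) = 4] 4·(inner) — divide through by 4, so div: x - 2 = 1.
Step 3. [x - 2 = 1] the outer -2 inverts by adding 2. So sub: x = 3.

Answer: x ∈ {3}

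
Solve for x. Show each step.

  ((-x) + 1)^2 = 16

Step 1. [((-x) + 1)^2 = 16] √ both sides: 16 ≥ 0 gives two branches. So sqrt: (-x) + 1 = 4 or -4.
Step 2. [(-x) + 1 = 4 or -4] the outer +1 inverts by subtracting 1. So sub: -x = 3 or -5.
Step 3. [-x = 3 or -5] leading − — multiply by −1, so neg: x = -3 or 5.

Answer: x ∈ {-3, 5}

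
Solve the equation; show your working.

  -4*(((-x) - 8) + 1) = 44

Step 1. [-4*(((-x) - 8) + 1) = 44] divide by the outer -4 ⇒ div: ((-x) - 8) + 1 = -11.
Step 2. [((-x) - 8) + 1 = -11] the outer +1 inverts by subtracting 1 ⇒ sub: (-x) - 8 = -12.
Step 3. [(-x) - 8 = -12] peel the -8: add 8 from each side ⇒ sub: -x = -4.
Step 4. [-x = -4] flip signs both sides ⇒ neg: x = 4.

Answer: x ∈ {4}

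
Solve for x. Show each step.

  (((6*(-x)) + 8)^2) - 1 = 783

Step 1. [(((6*(-x)) + 8)^2) - 1 = 783] peel the -1: add 1 from each side ⇒ sub: ((6*(-x)) + 8)^2 = 784.
Step 2. [((6*(-x)) + 8)^2 = 784] LHS squared, RHS 784 ≥ 0: apply √ (±). So sqrt: (6*(-x)) + 8 = 28 or -28.
Step 3. [(6*(-x)) + 8 = 28 or -28] 8 comes off first (subtract 8), so sub: 6*(-x) = 20 or -36.
Step 4. [6*(-x) = 20 or -36] leading coefficient 6: divide by 6. So div: -x = 10/3 or -6.
Step 5. [-x = 10/3 or -6] LHS negated; negate both sides ⇒ neg: x = -10/3 or 6.

Answer: x ∈ {-10/3, 6}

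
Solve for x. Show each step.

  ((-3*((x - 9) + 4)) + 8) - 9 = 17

Step 1. [((-3*((x - 9) + 4)) + 8) - 9 = 17] the outer -9 inverts by adding 9, so sub: (-3*((x - 9) + 4)) + 8 = 26.
Step 2. [(-3*((x - 9) + 4)) + 8 = 26] subtract 8: x sits inside (… + 8), so sub: -3*((x - 9) + 4) = 18.
Step 3. [-3*((x - 9) + 4) = 18] divide by the outer -3. So div: (x - 9) + 4 = -6.
Step 4. [(x - 9) + 4 = -6] peel the +4: subtract 4 from each side. So sub: x - 9 = -10.
Step 5. [x - 9 = -10] peel the -9: add 9 from each side. So sub: x = -1.

Answer: x ∈ {-1}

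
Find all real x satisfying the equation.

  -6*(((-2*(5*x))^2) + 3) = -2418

Step 1. [-6*(((-2*(5*x))^2) + 3) = -2418] leading coefficient -6: divide by -6. So div: ((-2*(5*x))^2) + 3 = 403.
Step 2. [((-2*(5*x))^2) + 3 = 403] the outer +3 inverts by subtracting 3 ⇒ sub: (-2*(5*x))^2 = 400.
Step 3. [(-2*(5*x))^2 = 400] LHS squared, RHS 400 ≥ 0: apply √ (±) ⇒ sqrt: -2*(5*x) = 20 or -20.
Step 4. [-2*(5*x) = 20 or -20] LHS = -2·(…); ÷-2 both sides. So div: 5*x = -10 or 10.
Step 5. [5*x = -10 or 10] LHS = 5·(…); ÷5 both sides ⇒ div: x = -2 or 2.

Answer: x ∈ {-2, 2}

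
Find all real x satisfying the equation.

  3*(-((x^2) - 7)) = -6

Step 1. [3*(-((x^2) - 7)) = -6] LHS = 3·(…); ÷3 both sides ⇒ div: -((x^2) - 7) = -2.
Step 2. [-((x^2) - 7) = -2] LHS negated; negate both sides, so neg: (x^2) - 7 = 2.
Step 3. [(x^2) - 7 = 2] peel the -7: add 7 from each side, so sub: x^2 = 9.
Step 4. [x^2 = 9] LHS squared, RHS 9 ≥ 0: apply √ (±). So sqrt: x = 3 or -3.

Answer: x ∈ {-3, 3}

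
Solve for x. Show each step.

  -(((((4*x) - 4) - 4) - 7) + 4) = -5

Step 1. [-(((((4*x) - 4) - 4) - 7) + 4) = -5] LHS negated; negate both sides. So neg: ((((4*x) - 4) - 4) - 7) + 4 = 5.
Step 2. [((((4*x) - 4) - 4) - 7) + 4 = 5] +4 is outermost — subtract 4 both sides. So sub: (((4*x) - 4) - 4) - 7 = 1.
Step 3. [(((4*x) - 4) - 4) - 7 = 1] peel the -7: add 7 from each side, so sub: ((4*x) - 4) - 4 = 8.
Step 4. [((4*x) - 4) - 4 = 8] -4 is outermost — add 4 both sides, so sub: (4*x) - 4 = 12.
Step 5. [(4*x) - 4 = 12] 4 comes off first (add 4). So sub: 4*x = 16.
Step 6. [4*x = 16] LHS = 4·(…); ÷4 both sides ⇒ div: x = 4.

Answer: x ∈ {4}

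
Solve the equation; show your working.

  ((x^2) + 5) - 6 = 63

Step 1. [((x^2) + 5) - 6 = 63] peel the -6: add 6 from each side. So sub: (x^2) + 5 = 69.
Step 2. [(x^2) + 5 = 69] 5 comes off first (subtract 5) ⇒ sub: x^2 = 64.
Step 3. [x^2 = 64] 64 ≥ 0, LHS is (·)² — take ±√, so sqrt: x = 8 or -8.

Answer: x ∈ {-8, 8}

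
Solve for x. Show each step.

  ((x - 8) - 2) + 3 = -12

Step 1. [((x - 8) - 2) + 3 = -12] +3 is outermost — subtract 3 both sides ⇒ sub: (x - 8) - 2 = -15.
Step 2. [(x - 8) - 2 = -15] 2 comes off first (add 2) ⇒ sub: x - 8 = -13.
Step 3. [x - 8 = -13] 8 comes off first (add 8) ⇒ sub: x = -5.

Answer: x ∈ {-5}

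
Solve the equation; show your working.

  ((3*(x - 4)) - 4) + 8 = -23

Step 1. [((3*(x - 4)) - 4) + 8 = -23] 8 comes off first (subtract 8). So sub: (3*(x - 4)) - 4 = -31.
Step 2. [(3*(x - 4)) - 4 = -31] add 4: x sits inside (… - 4), so sub: 3*(x - 4) = -27.
Step 3. [3*(x - 4) = -27] divide by the outer 3, so div: x - 4 = -9.
Step 4. [x - 4 = -9] the outer -4 inverts by adding 4 ⇒ sub: x = -5.

Answer: x ∈ {-5}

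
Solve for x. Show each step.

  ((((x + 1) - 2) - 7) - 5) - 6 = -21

Step 1. [((((x + 1) - 2) - 7) - 5) - 6 = -21] the outer -6 inverts by adding 6, so sub: (((x + 1) - 2) - 7) - 5 = -15.
Step 2. [(((x + 1) - 2) - 7) - 5 = -15] 5 comes off first (add 5), so sub: ((x + 1) - 2) - 7 = -10.
Step 3. [((x + 1) - 2) - 7 = -10] peel the -7: add 7 from each side. So sub: (x + 1) - 2 = -3.
Step 4. [(x + 1) - 2 = -3] the outer -2 inverts by adding 2, so sub: x + 1 = -1.
Step 5. [x + 1 = -1] +1 is outermost — subtract 1 both sides. So sub: x = -2.

Answer: x ∈ {-2}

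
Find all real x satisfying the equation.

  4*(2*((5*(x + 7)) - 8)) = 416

Step 1. [4*(2*((5*(x + 7)) - 8)) = 416] leading coefficient 4: divide by 4 ⇒ div: 2*((5*(x + 7)) - 8) = 104.
Step 2. [2*((5*(x + 7)) - 8) = 104] leading coefficient 2: divide by 2, so div: (5*(x + 7)) - 8 = 52.
Step 3. [(5*(x + 7)) - 8 = 52] peel the -8: add 8 from each side, so sub: 5*(x + 7) = 60.
Step 4. [5*(x + 7) = 60] LHS = 5·(…); ÷5 both sides. So div: x + 7 = 12.
Step 5. [x + 7 = 12] subtract 7: x sits inside (… + 7). So sub: x = 5.

Answer: x ∈ {5}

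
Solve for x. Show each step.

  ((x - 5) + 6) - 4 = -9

Step 1. [((x - 5) + 6) - 4 = -9] the outer -4 inverts by adding 4, so sub: (x - 5) + 6 = -5.
Step 2. [(x - 5) + 6 = -5] peel the +6: subtract 6 from each side ⇒ sub: x - 5 = -11.
Step 3. [x - 5 = -11] add 5: x sits inside (… - 5). So sub: x = -6.

Answer: x ∈ {-6}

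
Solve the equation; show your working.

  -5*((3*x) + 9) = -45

Step 1. [-5*((3*x) + 9) = -45] -5 out front; divide by -5. So div: (3*x) + 9 = 9.
Step 2. [(3*x) + 9 = 9] peel the +9: subtract 9 from each side ⇒ sub: 3*x = 0.
Step 3. [3*x = 0] 3 out front; divide by 3 ⇒ div: x = 0.

Answer: x ∈ {0}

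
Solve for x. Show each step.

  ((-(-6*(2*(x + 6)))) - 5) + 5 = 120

Step 1. [((-(-6*(2*(x + 6)))) - 5) + 5 = 120] peel the +5: subtract 5 from each side, so sub: (-(-6*(2*(x + 6)))) - 5 = 115.
Step 2. [(-(-6*(2*(x + 6)))) - 5 = 115] 5 comes off first (add 5) ⇒ sub: -(-6*(2*(x + 6))) = 120.
Step 3. [-(-6*(2*(x + 6))) = 120] LHS negated; negate both sides, so neg: -6*(2*(x + 6)) = -120.
Step 4. [-6*(2*(x + 6)) = -120] divide by the outer -6, so div: 2*(x + 6) = 20.
Step 5. [2*(x + 6) = 20] 2·(inner) — divide through by 2. So div: x + 6 = 10.
Step 6. [x + 6 = 10] 6 comes off first (subtract 6) ⇒ sub: x = 4.

Answer: x ∈ {4}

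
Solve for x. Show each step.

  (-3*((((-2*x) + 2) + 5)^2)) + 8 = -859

Step 1. [(-3*((((-2*x) + 2) + 5)^2)) + 8 = -859] subtract 8: x sits inside (… + 8) ⇒ sub: -3*((((-2*x) + 2) + 5)^2) = -867.
Step 2. [-3*((((-2*x) + 2) + 5)^2) = -867] -3·(inner) — divide through by -3, so div: (((-2*x) + 2) + 5)^2 = 289.
Step 3. [(((-2*x) + 2) + 5)^2 = 289] 289 ≥ 0, LHS is (·)² — take ±√. So sqrt: ((-2*x) + 2) + 5 = 17 or -17.
Step 4. [((-2*x) + 2) + 5 = 17 or -17] +5 is outermost — subtract 5 both sides ⇒ sub: (-2*x) + 2 = 12 or -22.
Step 5. [(-2*x) + 2 = 12 or -22] common factor -2 (LHS and 12 or -22) — divide through ⇒ factor: x - 1 = -6 or 11.
Step 6. [x - 1 = -6 or 11] add 1: x sits inside (… - 1). So sub: x = -5 or 12.

Answer: x ∈ {-5, 12}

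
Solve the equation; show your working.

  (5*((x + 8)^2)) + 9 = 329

Step 1. [(5*((x + 8)^2)) + 9 = 329] the outer +9 inverts by subtracting 9 ⇒ sub: 5*((x + 8)^2) = 320.
Step 2. [5*((x + 8)^2) = 320] leading coefficient 5: divide by 5 ⇒ div: (x + 8)^2 = 64.
Step 3. [(x + 8)^2 = 64] LHS squared, RHS 64 ≥ 0: apply √ (±), so sqrt: x + 8 = 8 or -8.
Step 4. [x + 8 = 8 or -8] peel the +8: subtract 8 from each side. So sub: x = 0 or -16.

Answer: x ∈ {-16, 0}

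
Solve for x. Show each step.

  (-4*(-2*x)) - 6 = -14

Step 1. [(-4*(-2*x)) - 6 = -14] 6 comes off first (add 6), so sub: -4*(-2*x) = -8.
Step 2. [-4*(-2*x) = -8] -4·(inner) — divide through by -4 ⇒ div: -2*x = 2.
Step 3. [-2*x = 2] -2·(inner) — divide through by -2. So div: x = -1.

Answer: x ∈ {-1}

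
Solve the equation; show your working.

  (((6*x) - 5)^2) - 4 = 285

Step 1. [(((6*x) - 5)^2) - 4 = 285] -4 is outermost — add 4 both sides. So sub: ((6*x) - 5)^2 = 289.
Step 2. [((6*x) - 5)^2 = 289] √ both sides: 289 ≥ 0 gives two branches, so sqrt: (6*x) - 5 = 17 or -17.
Step 3. [(6*x) - 5 = 17 or -17] peel the -5: add 5 from each side. So sub: 6*x = 22 or -12.
Step 4. [6*x = 22 or -12] 6·(inner) — divide through by 6 ⇒ div: x = 11/3 or -2.

Answer: x ∈ {-2, 11/3}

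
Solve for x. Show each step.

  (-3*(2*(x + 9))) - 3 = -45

Step 1. [(-3*(2*(x + 9))) - 3 = -45] add 3: x sits inside (… - 3), so sub: -3*(2*(x + 9)) = -42.
Step 2. [-3*(2*(x + 9)) = -42] LHS = -3·(…); ÷-3 both sides ⇒ div: 2*(x + 9) = 14.
Step 3. [2*(x + 9) = 14] 2 out front; divide by 2, so div: x + 9 = 7.
Step 4. [x + 9 = 7] +9 is outermost — subtract 9 both sides. So sub: x = -2.

Answer: x ∈ {-2}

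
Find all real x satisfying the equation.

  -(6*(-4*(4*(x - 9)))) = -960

Step 1. [-(6*(-4*(4*(x - 9)))) = -960] flip signs both sides. So neg: 6*(-4*(4*(x - 9))) = 960.
Step 2. [6*(-4*(4*(x - 9))) = 960] leading coefficient 6: divide by 6. So div: -4*(4*(x - 9)) = 160.
Step 3. [-4*(4*(x - 9)) = 160] -4 out front; divide by -4, so div: 4*(x - 9) = -40.
Step 4. [4*(x - 9) = -40] 4·(inner) — divide through by 4, so div: x - 9 = -10.
Step 5. [x - 9 = -10] peel the -9: add 9 from each side, so sub: x = -1.

Answer: x ∈ {-1}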